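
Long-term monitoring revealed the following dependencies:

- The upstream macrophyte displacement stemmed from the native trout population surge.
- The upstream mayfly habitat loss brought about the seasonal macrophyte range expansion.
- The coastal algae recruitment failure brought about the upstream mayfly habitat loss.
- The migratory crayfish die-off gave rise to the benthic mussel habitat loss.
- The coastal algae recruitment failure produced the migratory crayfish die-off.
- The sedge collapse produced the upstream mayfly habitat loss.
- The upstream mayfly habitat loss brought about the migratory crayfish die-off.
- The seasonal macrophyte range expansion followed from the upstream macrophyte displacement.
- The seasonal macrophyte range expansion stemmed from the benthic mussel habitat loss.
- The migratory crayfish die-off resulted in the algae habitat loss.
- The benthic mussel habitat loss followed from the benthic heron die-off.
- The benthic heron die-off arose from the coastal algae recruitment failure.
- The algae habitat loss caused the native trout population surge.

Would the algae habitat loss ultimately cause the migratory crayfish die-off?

No

The algae habitat loss leads to the native trout population surge, the upstream macrophyte displacement, the seasonal macrophyte range expansion; the migratory crayfish die-off is not among them.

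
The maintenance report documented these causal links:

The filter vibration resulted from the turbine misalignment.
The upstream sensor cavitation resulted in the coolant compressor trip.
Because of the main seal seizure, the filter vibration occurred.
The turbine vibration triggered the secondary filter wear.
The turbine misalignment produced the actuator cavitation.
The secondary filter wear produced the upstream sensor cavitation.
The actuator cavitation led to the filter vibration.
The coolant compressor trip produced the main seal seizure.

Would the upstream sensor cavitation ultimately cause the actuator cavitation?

No

The upstream sensor cavitation leads to the coolant compressor trip, the main seal seizure, the filter vibration; the actuator cavitation is not among them.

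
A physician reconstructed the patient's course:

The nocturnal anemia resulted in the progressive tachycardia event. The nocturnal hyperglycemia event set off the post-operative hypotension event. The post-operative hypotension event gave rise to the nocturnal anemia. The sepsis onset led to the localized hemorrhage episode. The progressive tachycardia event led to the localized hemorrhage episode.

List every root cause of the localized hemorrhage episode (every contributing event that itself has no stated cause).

the nocturnal hyperglycemia event, the sepsis onset

Tracing upstream from the localized hemorrhage episode: the localized hemorrhage episode ← the progressive tachycardia event ← the nocturnal anemia ← the post-operative hypotension event ← the nocturnal hyperglycemia event.
A separate upstream branch: the localized hemorrhage episode ← the sepsis onset.
Each of those chain origins has no stated cause.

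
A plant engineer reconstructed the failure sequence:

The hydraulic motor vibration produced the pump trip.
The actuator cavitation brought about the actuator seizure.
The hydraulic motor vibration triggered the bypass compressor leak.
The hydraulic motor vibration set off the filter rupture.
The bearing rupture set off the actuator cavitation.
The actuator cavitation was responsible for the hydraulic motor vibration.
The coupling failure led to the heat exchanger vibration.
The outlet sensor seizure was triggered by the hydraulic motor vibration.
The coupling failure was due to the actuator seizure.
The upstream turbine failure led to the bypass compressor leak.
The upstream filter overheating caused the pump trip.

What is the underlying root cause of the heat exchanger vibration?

Tracing upstream from the heat exchanger vibration: the heat exchanger vibration ← the coupling failure ← the actuator seizure ← the actuator cavitation ← the bearing rupture.
The bearing rupture has no stated cause, so it is the root.

the bearing rupture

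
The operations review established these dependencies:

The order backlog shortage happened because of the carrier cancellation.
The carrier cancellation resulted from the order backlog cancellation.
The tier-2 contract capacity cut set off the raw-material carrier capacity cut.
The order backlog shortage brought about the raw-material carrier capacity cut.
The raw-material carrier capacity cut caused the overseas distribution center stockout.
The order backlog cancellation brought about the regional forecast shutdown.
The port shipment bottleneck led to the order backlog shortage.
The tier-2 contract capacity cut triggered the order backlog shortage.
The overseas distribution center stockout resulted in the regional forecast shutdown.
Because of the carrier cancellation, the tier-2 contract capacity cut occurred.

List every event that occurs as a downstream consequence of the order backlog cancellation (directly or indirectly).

the carrier cancellation, the order backlog shortage, the overseas distribution center stockout, the raw-material carrier capacity cut, the regional forecast shutdown, the tier-2 contract capacity cut

Direct effects: the carrier cancellation, the regional forecast shutdown.
2 steps out: the tier-2 contract capacity cut, the order backlog shortage.
3 steps out: the raw-material carrier capacity cut.
4 steps out: the overseas distribution center stockout.
Not reachable from it: the port shipment bottleneck.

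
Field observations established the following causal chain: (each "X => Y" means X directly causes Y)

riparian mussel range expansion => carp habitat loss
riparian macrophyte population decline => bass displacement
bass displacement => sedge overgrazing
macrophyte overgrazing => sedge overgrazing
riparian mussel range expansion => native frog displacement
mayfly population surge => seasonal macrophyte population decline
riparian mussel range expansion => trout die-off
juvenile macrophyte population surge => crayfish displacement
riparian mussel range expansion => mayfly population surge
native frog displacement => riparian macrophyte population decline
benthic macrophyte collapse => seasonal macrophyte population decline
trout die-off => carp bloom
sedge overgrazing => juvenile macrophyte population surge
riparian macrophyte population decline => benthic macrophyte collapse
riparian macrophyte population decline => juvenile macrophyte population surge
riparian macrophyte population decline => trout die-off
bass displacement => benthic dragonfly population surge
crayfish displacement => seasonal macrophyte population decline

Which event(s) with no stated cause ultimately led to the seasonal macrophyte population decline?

the macrophyte overgrazing, the riparian mussel range expansion

Tracing upstream from the seasonal macrophyte population decline: the seasonal macrophyte population decline ← the crayfish displacement ← the juvenile macrophyte population surge ← the sedge overgrazing ← the macrophyte overgrazing.
A separate upstream branch: the seasonal macrophyte population decline ← the mayfly population surge ← the riparian mussel range expansion.
Each of those chain origins has no stated cause.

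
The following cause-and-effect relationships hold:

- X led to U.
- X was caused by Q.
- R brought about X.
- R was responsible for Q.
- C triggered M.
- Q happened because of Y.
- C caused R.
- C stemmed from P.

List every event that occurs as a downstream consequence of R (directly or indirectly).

Direct effects: Q, X.
2 steps out: U.
Not reachable from it: P, C, M, Y.

Q, U, X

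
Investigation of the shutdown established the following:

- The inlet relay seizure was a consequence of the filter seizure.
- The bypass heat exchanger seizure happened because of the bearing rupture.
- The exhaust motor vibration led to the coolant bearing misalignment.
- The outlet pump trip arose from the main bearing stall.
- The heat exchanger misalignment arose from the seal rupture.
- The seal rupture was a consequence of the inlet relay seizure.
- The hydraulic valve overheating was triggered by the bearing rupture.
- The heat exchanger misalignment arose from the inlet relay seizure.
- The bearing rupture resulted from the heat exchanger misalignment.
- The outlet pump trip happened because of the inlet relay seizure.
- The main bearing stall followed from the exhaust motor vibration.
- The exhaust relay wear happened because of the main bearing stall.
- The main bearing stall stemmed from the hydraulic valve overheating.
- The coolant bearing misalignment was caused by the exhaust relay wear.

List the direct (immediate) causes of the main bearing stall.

the exhaust motor vibration, the hydraulic valve overheating

Upstream contributors include the filter seizure, the inlet relay seizure, the seal rupture, the heat exchanger misalignment, the bearing rupture, but only the exhaust motor vibration, the hydraulic valve overheating feed directly into the main bearing stall.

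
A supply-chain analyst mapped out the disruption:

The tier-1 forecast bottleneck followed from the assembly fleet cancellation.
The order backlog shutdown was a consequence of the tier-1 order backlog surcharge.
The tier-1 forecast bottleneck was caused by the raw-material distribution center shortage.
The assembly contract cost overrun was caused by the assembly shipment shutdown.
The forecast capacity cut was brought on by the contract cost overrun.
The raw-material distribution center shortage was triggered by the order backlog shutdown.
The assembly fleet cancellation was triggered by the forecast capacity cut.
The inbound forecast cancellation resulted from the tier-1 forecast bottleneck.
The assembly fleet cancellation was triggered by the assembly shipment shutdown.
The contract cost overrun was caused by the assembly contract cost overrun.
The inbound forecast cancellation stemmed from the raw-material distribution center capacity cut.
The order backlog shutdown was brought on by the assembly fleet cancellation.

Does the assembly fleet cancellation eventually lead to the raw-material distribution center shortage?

Yes

There is a causal chain: the assembly fleet cancellation → the order backlog shutdown → the raw-material distribution center shortage.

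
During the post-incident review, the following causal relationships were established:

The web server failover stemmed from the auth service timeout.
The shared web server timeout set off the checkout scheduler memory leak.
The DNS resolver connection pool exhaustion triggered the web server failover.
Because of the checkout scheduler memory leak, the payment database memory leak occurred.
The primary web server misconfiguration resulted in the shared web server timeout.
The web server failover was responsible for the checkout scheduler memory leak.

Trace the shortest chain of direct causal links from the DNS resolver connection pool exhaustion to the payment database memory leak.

the DNS resolver connection pool exhaustion → the web server failover → the checkout scheduler memory leak → the payment database memory leak

the DNS resolver connection pool exhaustion → the web server failover
the web server failover → the checkout scheduler memory leak
the checkout scheduler memory leak → the payment database memory leak
Length: 3 steps.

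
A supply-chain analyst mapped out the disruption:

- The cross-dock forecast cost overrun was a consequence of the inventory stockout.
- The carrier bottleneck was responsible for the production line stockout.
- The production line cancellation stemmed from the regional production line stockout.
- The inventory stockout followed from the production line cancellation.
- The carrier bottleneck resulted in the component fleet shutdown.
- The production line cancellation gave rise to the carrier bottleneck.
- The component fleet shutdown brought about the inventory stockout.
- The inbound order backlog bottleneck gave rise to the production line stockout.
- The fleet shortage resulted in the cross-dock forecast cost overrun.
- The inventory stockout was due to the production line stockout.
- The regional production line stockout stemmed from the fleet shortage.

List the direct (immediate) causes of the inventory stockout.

the component fleet shutdown, the production line cancellation, the production line stockout

Upstream contributors include the fleet shortage, the regional production line stockout, the carrier bottleneck, the inbound order backlog bottleneck, but only the component fleet shutdown, the production line cancellation, the production line stockout feed directly into the inventory stockout.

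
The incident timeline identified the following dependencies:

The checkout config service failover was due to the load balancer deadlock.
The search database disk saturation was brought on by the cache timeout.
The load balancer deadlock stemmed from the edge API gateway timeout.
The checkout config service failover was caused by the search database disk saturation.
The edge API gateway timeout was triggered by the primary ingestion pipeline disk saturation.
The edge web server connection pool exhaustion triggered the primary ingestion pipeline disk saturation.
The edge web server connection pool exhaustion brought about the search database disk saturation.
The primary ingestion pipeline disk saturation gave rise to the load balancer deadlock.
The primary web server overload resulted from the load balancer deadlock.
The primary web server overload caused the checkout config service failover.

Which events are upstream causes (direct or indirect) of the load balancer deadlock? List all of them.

Immediate causes of the load balancer deadlock: the primary ingestion pipeline disk saturation, the edge API gateway timeout.
Further upstream: the edge web server connection pool exhaustion.

the edge API gateway timeout, the edge web server connection pool exhaustion, the primary ingestion pipeline disk saturation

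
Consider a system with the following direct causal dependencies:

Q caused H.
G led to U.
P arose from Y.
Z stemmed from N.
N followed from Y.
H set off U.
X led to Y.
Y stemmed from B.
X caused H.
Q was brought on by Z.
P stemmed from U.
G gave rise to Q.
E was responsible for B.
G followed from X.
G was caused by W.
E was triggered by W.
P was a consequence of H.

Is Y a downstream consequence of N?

N leads to Z, Q, H, U, P; Y is not among them.

No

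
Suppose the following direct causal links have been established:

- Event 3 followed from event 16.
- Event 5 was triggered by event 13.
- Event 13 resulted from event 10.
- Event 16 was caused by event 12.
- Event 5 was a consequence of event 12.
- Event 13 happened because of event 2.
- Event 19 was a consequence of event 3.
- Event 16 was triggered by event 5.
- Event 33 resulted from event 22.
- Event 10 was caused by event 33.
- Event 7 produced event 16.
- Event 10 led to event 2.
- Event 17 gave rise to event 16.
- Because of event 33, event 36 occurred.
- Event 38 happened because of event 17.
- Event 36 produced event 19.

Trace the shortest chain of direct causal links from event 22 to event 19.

event 22 → event 33
event 33 → event 36
event 36 → event 19
Length: 3 steps.

event 22 → event 33 → event 36 → event 19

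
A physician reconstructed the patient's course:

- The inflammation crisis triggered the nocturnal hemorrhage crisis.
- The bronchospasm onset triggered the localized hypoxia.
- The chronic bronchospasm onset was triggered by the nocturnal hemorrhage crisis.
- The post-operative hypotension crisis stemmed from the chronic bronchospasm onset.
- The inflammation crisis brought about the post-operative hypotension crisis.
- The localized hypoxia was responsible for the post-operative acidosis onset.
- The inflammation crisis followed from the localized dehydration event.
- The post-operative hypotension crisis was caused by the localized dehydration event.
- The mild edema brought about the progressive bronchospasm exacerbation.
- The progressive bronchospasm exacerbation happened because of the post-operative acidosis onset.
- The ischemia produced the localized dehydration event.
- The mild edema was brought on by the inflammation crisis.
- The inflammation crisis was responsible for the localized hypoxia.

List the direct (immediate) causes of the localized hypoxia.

the bronchospasm onset, the inflammation crisis

Upstream contributors include the ischemia, the localized dehydration event, but only the bronchospasm onset, the inflammation crisis feed directly into the localized hypoxia.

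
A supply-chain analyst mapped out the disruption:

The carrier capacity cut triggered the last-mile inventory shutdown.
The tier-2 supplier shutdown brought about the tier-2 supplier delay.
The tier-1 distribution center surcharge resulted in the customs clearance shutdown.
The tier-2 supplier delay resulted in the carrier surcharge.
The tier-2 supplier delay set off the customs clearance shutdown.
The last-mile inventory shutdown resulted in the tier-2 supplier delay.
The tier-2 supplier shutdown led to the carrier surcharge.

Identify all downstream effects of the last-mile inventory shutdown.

the carrier surcharge, the customs clearance shutdown, the tier-2 supplier delay

Direct effects: the tier-2 supplier delay.
2 steps out: the customs clearance shutdown, the carrier surcharge.
Not reachable from it: the tier-1 distribution center surcharge, the tier-2 supplier shutdown, the carrier capacity cut.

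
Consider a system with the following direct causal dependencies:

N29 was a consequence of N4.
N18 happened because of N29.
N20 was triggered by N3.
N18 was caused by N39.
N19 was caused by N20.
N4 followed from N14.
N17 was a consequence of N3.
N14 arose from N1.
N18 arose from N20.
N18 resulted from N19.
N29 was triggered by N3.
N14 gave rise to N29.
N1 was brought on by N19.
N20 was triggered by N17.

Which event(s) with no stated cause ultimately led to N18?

Tracing upstream from N18: N18 ← N20 ← N3.
A separate upstream branch: N18 ← N39.
Each of those chain origins has no stated cause.

N3, N39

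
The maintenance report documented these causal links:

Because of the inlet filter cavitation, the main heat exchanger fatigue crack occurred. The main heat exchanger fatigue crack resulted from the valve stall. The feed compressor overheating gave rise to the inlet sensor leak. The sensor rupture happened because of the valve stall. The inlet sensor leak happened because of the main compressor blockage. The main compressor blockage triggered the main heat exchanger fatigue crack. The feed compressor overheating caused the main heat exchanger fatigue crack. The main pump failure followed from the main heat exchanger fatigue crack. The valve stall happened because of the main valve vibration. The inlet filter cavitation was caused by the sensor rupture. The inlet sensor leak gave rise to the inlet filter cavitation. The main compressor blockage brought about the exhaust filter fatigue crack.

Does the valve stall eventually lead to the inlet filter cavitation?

Yes

There is a causal chain: the valve stall → the sensor rupture → the inlet filter cavitation.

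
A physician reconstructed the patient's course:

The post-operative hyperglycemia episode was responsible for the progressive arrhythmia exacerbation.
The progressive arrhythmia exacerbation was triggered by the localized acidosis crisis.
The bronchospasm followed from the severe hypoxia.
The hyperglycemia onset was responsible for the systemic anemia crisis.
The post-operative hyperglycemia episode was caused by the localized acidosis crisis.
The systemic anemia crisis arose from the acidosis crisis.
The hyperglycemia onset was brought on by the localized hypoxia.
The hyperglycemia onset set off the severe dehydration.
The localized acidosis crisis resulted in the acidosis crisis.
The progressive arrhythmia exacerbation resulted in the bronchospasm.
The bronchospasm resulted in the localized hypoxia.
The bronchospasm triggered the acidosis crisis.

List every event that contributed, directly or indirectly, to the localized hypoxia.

Immediate cause of the localized hypoxia: the bronchospasm.
Further upstream: the localized acidosis crisis, the post-operative hyperglycemia episode, the progressive arrhythmia exacerbation, the severe hypoxia.

the bronchospasm, the localized acidosis crisis, the post-operative hyperglycemia episode, the progressive arrhythmia exacerbation, the severe hypoxia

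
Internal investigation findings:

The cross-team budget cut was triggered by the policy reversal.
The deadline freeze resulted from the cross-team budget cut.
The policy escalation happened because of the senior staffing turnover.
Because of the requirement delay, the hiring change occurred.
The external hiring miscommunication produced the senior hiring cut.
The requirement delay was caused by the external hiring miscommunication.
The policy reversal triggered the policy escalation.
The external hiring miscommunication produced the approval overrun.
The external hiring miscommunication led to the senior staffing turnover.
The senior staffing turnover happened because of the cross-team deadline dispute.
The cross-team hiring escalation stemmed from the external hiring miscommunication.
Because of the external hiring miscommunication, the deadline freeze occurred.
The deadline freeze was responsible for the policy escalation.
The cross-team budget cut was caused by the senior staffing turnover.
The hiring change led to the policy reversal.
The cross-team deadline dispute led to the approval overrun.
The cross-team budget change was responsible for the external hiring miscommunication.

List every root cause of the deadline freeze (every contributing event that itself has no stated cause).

Tracing upstream from the deadline freeze: the deadline freeze ← the external hiring miscommunication ← the cross-team budget change.
A separate upstream branch: the deadline freeze ← the cross-team budget cut ← the senior staffing turnover ← the cross-team deadline dispute.
Each of those chain origins has no stated cause.

the cross-team budget change, the cross-team deadline dispute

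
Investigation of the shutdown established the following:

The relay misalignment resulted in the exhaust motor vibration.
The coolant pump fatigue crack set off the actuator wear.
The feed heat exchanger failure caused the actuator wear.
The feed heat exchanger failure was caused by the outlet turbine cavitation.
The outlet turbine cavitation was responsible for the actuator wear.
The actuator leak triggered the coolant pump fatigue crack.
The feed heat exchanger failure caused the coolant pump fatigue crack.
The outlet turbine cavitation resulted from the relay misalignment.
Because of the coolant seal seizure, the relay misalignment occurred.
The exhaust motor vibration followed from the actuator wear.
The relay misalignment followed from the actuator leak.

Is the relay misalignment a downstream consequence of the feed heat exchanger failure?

The feed heat exchanger failure leads to the coolant pump fatigue crack, the actuator wear, the exhaust motor vibration; the relay misalignment is not among them.

No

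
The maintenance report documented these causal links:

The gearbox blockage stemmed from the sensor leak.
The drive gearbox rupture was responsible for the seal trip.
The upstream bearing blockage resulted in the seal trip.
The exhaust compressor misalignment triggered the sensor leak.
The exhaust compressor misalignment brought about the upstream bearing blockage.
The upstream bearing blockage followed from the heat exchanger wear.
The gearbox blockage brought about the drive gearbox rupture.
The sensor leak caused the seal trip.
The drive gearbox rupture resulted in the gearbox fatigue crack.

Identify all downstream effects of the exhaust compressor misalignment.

Direct effects: the sensor leak, the upstream bearing blockage.
2 steps out: the gearbox blockage, the seal trip.
3 steps out: the drive gearbox rupture.
4 steps out: the gearbox fatigue crack.
Not reachable from it: the heat exchanger wear.

the drive gearbox rupture, the gearbox blockage, the gearbox fatigue crack, the seal trip, the sensor leak, the upstream bearing blockage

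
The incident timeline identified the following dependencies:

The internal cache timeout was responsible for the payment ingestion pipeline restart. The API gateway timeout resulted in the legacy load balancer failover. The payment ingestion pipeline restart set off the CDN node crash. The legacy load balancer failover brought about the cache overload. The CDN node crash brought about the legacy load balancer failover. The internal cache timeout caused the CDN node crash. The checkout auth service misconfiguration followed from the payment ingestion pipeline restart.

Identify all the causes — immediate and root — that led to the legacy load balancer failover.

the API gateway timeout, the CDN node crash, the internal cache timeout, the payment ingestion pipeline restart

Immediate causes of the legacy load balancer failover: the API gateway timeout, the CDN node crash.
Further upstream: the internal cache timeout, the payment ingestion pipeline restart.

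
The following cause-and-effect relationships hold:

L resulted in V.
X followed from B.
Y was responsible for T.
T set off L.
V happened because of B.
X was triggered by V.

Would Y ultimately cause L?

There is a causal chain: Y → T → L.

Yes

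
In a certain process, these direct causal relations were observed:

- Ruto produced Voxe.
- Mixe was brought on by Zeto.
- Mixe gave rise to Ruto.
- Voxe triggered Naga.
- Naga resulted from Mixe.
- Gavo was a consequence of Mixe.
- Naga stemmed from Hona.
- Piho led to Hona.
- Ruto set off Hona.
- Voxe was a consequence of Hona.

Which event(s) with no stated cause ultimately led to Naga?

Tracing upstream from Naga: Naga ← Mixe ← Zeto.
A separate upstream branch: Naga ← Hona ← Piho.
Each of those chain origins has no stated cause.

Piho, Zeto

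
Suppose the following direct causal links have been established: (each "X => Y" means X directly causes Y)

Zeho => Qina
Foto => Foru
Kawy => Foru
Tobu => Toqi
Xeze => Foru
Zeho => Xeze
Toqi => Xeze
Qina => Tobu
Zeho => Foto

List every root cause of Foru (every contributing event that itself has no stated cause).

Tracing upstream from Foru: Foru ← Foto ← Zeho.
A separate upstream branch: Foru ← Kawy.
Each of those chain origins has no stated cause.

Kawy, Zeho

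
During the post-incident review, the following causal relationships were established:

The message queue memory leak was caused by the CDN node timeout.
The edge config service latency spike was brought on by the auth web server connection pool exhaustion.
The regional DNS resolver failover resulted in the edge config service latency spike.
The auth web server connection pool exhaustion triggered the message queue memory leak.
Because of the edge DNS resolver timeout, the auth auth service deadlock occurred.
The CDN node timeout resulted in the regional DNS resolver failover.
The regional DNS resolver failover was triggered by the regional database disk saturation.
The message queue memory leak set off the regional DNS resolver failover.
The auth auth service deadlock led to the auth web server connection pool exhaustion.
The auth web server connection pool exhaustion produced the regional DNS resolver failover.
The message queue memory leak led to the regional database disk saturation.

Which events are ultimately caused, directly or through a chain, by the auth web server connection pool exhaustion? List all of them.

the edge config service latency spike, the message queue memory leak, the regional DNS resolver failover, the regional database disk saturation

Direct effects: the message queue memory leak, the regional DNS resolver failover, the edge config service latency spike.
2 steps out: the regional database disk saturation.
Not reachable from it: the CDN node timeout, the edge DNS resolver timeout, the auth auth service deadlock.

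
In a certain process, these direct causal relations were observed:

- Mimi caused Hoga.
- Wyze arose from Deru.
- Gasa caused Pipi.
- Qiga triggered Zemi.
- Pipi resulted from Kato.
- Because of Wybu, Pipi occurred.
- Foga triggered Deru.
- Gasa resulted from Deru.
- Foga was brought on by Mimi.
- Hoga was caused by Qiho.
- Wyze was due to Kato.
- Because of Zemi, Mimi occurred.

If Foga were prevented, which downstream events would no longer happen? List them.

Downstream of Foga: Deru, Gasa, Wyze, Pipi.
Of those, still caused via another path: Wyze, Pipi.
The remainder have no surviving cause.

Deru, Gasa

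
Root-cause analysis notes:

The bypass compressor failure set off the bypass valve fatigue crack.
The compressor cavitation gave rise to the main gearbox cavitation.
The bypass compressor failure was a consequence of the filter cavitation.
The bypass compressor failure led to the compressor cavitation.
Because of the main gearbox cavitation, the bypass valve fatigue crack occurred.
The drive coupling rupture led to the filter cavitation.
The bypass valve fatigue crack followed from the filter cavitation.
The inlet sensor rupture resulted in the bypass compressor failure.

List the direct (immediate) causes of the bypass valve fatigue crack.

Upstream contributors include the inlet sensor rupture, the drive coupling rupture, the compressor cavitation, but only the bypass compressor failure, the filter cavitation, the main gearbox cavitation feed directly into the bypass valve fatigue crack.

the bypass compressor failure, the filter cavitation, the main gearbox cavitation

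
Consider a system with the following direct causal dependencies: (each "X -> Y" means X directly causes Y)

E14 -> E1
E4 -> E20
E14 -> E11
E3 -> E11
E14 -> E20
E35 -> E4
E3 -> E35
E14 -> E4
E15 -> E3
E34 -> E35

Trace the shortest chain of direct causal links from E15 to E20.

E15 → E3 → E35 → E4 → E20

E15 → E3
E3 → E35
E35 → E4
E4 → E20
Length: 4 steps.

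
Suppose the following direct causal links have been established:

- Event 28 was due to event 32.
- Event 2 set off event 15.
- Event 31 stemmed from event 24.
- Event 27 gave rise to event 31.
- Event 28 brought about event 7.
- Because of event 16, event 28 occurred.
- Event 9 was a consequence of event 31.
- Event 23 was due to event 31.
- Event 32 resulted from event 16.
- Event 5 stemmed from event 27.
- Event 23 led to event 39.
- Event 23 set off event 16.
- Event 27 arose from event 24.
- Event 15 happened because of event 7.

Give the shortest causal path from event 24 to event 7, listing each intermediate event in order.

event 24 → event 31
event 31 → event 23
event 23 → event 16
event 16 → event 28
event 28 → event 7
Length: 5 steps.

event 24 → event 31 → event 23 → event 16 → event 28 → event 7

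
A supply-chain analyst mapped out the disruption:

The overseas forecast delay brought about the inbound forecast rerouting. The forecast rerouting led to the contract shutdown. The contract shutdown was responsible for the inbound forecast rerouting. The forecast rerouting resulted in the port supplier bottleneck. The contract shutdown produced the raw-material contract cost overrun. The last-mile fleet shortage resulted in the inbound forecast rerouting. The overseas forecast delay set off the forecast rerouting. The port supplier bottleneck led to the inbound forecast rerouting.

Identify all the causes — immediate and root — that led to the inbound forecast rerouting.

the contract shutdown, the forecast rerouting, the last-mile fleet shortage, the overseas forecast delay, the port supplier bottleneck

Immediate causes of the inbound forecast rerouting: the overseas forecast delay, the contract shutdown, the port supplier bottleneck, the last-mile fleet shortage.
Further upstream: the forecast rerouting.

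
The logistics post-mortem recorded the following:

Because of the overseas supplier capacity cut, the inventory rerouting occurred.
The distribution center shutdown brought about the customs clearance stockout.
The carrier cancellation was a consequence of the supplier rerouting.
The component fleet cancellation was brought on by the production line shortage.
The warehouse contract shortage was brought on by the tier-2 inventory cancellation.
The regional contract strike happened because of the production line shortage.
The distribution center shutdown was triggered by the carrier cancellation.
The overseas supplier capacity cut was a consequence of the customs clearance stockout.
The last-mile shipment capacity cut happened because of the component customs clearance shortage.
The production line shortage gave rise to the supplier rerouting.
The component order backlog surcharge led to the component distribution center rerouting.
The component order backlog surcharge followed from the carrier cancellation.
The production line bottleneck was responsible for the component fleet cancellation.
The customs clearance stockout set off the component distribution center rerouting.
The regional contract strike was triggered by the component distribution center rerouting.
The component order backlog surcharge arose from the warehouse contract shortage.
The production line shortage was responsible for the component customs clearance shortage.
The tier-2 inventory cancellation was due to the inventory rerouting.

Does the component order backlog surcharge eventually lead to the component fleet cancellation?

No

The component order backlog surcharge leads to the component distribution center rerouting, the regional contract strike; the component fleet cancellation is not among them.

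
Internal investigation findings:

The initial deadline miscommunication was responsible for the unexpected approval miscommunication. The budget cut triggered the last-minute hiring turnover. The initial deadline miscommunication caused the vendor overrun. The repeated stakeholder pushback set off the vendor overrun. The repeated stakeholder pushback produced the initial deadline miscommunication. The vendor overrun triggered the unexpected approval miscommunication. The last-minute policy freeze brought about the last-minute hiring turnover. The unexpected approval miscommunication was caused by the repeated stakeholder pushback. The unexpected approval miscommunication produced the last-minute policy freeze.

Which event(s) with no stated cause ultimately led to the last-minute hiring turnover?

Tracing upstream from the last-minute hiring turnover: the last-minute hiring turnover ← the last-minute policy freeze ← the unexpected approval miscommunication ← the repeated stakeholder pushback.
A separate upstream branch: the last-minute hiring turnover ← the budget cut.
Each of those chain origins has no stated cause.

the budget cut, the repeated stakeholder pushback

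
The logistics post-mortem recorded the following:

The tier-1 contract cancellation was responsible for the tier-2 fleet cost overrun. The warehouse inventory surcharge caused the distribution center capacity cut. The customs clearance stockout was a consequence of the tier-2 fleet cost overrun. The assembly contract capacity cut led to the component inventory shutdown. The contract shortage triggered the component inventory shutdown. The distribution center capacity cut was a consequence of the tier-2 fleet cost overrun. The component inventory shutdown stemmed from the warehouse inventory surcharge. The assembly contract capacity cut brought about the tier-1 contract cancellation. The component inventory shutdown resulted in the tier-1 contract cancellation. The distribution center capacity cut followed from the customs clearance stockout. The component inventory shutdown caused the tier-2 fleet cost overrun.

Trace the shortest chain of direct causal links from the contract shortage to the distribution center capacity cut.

the contract shortage → the component inventory shutdown → the tier-2 fleet cost overrun → the distribution center capacity cut

the contract shortage → the component inventory shutdown
the component inventory shutdown → the tier-2 fleet cost overrun
the tier-2 fleet cost overrun → the distribution center capacity cut
Length: 3 steps.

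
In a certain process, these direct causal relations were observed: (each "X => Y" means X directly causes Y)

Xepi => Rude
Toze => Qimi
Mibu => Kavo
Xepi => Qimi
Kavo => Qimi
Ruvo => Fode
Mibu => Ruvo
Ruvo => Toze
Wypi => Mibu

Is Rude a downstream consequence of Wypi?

Wypi leads to Mibu, Kavo, Ruvo, Toze, Fode, Qimi; Rude is not among them.

No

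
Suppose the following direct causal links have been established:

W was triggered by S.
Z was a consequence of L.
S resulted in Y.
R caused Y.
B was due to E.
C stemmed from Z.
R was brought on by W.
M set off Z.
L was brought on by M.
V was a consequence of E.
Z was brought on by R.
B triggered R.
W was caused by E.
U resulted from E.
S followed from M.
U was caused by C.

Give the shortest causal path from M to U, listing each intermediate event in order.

M → Z → C → U

M → Z
Z → C
C → U
Length: 3 steps.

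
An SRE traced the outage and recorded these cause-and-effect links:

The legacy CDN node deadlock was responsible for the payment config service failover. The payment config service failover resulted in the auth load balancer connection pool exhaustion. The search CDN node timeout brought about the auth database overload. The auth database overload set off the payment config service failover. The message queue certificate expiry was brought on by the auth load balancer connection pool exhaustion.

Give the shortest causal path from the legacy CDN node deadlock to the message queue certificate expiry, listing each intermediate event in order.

the legacy CDN node deadlock → the payment config service failover → the auth load balancer connection pool exhaustion → the message queue certificate expiry

the legacy CDN node deadlock → the payment config service failover
the payment config service failover → the auth load balancer connection pool exhaustion
the auth load balancer connection pool exhaustion → the message queue certificate expiry
Length: 3 steps.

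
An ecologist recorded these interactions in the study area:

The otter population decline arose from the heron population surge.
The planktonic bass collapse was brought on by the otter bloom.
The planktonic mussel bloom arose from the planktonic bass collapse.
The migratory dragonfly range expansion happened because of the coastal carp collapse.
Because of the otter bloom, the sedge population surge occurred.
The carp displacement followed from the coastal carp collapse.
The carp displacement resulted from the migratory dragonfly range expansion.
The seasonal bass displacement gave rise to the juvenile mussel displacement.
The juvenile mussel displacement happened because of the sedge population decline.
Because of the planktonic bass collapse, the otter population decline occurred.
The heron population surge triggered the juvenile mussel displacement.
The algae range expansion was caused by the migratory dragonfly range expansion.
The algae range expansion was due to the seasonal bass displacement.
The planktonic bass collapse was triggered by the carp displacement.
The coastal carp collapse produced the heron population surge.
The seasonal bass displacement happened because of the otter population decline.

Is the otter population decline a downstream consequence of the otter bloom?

There is a causal chain: the otter bloom → the planktonic bass collapse → the otter population decline.

Yes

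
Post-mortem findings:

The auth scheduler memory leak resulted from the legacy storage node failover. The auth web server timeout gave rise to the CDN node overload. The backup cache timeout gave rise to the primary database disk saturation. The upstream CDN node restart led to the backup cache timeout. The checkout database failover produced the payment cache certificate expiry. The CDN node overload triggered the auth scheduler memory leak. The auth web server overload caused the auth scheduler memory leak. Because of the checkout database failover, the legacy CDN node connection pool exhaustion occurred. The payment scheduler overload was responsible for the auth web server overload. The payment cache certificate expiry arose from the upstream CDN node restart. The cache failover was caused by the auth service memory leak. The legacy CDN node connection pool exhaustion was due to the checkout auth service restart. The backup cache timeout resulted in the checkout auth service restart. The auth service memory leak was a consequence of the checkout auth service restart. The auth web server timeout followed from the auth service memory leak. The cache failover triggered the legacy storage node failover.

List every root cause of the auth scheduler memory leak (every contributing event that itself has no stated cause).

Tracing upstream from the auth scheduler memory leak: the auth scheduler memory leak ← the auth web server overload ← the payment scheduler overload.
A separate upstream branch: the auth scheduler memory leak ← the legacy storage node failover ← the cache failover ← the auth service memory leak ← the checkout auth service restart ← the backup cache timeout ← the upstream CDN node restart.
Each of those chain origins has no stated cause.

the payment scheduler overload, the upstream CDN node restart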